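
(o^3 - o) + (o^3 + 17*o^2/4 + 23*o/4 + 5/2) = 2*o^3 + 17*o^2/4 + 19*o/4 + 5/2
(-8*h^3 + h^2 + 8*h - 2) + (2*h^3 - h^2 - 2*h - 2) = -6*h^3 + 6*h - 4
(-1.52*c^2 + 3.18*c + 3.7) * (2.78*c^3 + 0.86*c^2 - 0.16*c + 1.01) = -4.2256*c^5 + 7.5332*c^4 + 13.264*c^3 + 1.138*c^2 + 2.6198*c + 3.737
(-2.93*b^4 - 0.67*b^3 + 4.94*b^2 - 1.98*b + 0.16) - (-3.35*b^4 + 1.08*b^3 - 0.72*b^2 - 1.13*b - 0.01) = 0.42*b^4 - 1.75*b^3 + 5.66*b^2 - 0.85*b + 0.17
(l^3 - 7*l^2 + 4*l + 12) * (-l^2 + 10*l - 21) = -l^5 + 17*l^4 - 95*l^3 + 175*l^2 + 36*l - 252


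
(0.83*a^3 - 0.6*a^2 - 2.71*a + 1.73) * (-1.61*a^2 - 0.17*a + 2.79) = -1.3363*a^5 + 0.8249*a^4 + 6.7808*a^3 - 3.9986*a^2 - 7.855*a + 4.8267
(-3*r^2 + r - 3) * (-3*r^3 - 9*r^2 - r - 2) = 9*r^5 + 24*r^4 + 3*r^3 + 32*r^2 + r + 6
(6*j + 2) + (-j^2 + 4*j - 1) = -j^2 + 10*j + 1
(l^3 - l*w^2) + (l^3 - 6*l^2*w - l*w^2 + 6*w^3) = 2*l^3 - 6*l^2*w - 2*l*w^2 + 6*w^3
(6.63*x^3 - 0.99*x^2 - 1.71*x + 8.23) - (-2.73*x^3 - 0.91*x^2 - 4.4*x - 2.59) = 9.36*x^3 - 0.08*x^2 + 2.69*x + 10.82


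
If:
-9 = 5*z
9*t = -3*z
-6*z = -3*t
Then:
No Solution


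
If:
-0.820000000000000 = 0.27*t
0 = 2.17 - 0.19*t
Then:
No Solution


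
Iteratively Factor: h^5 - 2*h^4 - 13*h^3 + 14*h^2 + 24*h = (h - 2)*(h^4 - 13*h^2 - 12*h) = (h - 4)*(h - 2)*(h^3 + 4*h^2 + 3*h) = (h - 4)*(h - 2)*(h + 1)*(h^2 + 3*h) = (h - 4)*(h - 2)*(h + 1)*(h + 3)*(h)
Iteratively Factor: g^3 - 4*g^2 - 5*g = (g)*(g^2 - 4*g - 5) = g*(g + 1)*(g - 5)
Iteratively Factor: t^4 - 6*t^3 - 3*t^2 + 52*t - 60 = (t - 2)*(t^3 - 4*t^2 - 11*t + 30) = (t - 2)*(t + 3)*(t^2 - 7*t + 10) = (t - 5)*(t - 2)*(t + 3)*(t - 2)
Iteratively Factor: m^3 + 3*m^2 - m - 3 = (m - 1)*(m^2 + 4*m + 3) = (m - 1)*(m + 3)*(m + 1)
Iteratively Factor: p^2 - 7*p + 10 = (p - 2)*(p - 5)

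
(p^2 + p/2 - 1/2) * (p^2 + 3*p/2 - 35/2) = p^4 + 2*p^3 - 69*p^2/4 - 19*p/2 + 35/4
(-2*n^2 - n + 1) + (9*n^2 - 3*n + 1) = 7*n^2 - 4*n + 2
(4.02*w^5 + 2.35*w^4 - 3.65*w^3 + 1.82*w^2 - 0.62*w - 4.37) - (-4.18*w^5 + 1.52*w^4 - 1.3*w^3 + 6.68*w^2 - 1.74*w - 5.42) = 8.2*w^5 + 0.83*w^4 - 2.35*w^3 - 4.86*w^2 + 1.12*w + 1.05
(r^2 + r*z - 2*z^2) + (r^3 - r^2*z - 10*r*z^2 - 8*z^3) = r^3 - r^2*z + r^2 - 10*r*z^2 + r*z - 8*z^3 - 2*z^2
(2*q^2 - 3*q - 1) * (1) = 2*q^2 - 3*q - 1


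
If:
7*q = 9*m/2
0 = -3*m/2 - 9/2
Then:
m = -3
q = -27/14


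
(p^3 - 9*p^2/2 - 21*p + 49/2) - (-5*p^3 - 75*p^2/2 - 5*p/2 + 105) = 6*p^3 + 33*p^2 - 37*p/2 - 161/2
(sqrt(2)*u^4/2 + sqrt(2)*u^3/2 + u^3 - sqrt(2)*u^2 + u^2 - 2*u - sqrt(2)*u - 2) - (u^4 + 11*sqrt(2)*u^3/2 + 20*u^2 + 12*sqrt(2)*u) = -u^4 + sqrt(2)*u^4/2 - 5*sqrt(2)*u^3 + u^3 - 19*u^2 - sqrt(2)*u^2 - 13*sqrt(2)*u - 2*u - 2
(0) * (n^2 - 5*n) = 0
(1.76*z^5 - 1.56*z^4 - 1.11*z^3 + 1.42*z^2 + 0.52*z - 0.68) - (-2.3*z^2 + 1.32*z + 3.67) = 1.76*z^5 - 1.56*z^4 - 1.11*z^3 + 3.72*z^2 - 0.8*z - 4.35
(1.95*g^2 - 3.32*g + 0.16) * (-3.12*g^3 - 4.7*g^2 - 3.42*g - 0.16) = -6.084*g^5 + 1.1934*g^4 + 8.4358*g^3 + 10.2904*g^2 - 0.016*g - 0.0256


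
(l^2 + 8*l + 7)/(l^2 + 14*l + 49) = (l + 1)/(l + 7)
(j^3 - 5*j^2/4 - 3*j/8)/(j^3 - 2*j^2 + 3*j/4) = (4*j + 1)/(2*(2*j - 1))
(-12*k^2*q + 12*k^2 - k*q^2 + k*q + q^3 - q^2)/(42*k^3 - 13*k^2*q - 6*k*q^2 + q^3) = (-4*k*q + 4*k + q^2 - q)/(14*k^2 - 9*k*q + q^2)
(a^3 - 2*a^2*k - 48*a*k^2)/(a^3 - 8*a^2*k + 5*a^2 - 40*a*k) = (a + 6*k)/(a + 5)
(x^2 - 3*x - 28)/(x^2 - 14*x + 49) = (x + 4)/(x - 7)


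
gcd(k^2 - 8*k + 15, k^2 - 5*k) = k - 5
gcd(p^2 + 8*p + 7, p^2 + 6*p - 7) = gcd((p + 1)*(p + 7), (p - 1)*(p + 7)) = p + 7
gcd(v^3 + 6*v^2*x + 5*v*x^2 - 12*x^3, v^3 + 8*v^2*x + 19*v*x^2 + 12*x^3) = v^2 + 7*v*x + 12*x^2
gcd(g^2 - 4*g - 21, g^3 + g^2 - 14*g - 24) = g + 3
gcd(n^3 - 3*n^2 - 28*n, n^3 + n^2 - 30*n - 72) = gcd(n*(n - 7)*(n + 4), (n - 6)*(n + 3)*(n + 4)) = n + 4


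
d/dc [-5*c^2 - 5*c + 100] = -10*c - 5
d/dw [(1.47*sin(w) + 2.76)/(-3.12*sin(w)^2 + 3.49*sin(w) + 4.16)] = (4.5864*sin(w)^2 + 17.2224*sin(w) - 3.5172)*cos(w)/(9.7344*sin(w)^4 - 21.7776*sin(w)^3 - 13.7783*sin(w)^2 + 29.0368*sin(w) + 17.3056)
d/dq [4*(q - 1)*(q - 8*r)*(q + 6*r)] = 12*q^2 - 16*q*r - 8*q - 192*r^2 + 8*r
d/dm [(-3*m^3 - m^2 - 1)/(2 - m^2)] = 3*m*(m^3 - 6*m - 2)/(m^4 - 4*m^2 + 4)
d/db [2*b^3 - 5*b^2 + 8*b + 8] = 6*b^2 - 10*b + 8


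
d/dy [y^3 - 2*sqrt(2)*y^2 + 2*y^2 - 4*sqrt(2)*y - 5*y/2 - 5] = 3*y^2 - 4*sqrt(2)*y + 4*y - 4*sqrt(2) - 5/2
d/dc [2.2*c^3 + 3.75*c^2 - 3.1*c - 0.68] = 6.6*c^2 + 7.5*c - 3.1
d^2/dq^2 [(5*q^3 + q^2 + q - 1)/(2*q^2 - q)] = 2*(11*q^3 - 12*q^2 + 6*q - 1)/(q^3*(8*q^3 - 12*q^2 + 6*q - 1))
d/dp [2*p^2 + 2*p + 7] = 4*p + 2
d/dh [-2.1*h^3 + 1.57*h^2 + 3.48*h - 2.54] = -6.3*h^2 + 3.14*h + 3.48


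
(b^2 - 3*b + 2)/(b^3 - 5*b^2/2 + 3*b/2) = 2*(b - 2)/(b*(2*b - 3))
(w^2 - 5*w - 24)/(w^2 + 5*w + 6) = (w - 8)/(w + 2)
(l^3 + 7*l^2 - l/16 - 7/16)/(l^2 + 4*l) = (16*l^3 + 112*l^2 - l - 7)/(16*l*(l + 4))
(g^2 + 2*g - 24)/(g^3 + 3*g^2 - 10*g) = (g^2 + 2*g - 24)/(g*(g^2 + 3*g - 10))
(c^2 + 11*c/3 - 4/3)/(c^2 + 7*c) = (3*c^2 + 11*c - 4)/(3*c*(c + 7))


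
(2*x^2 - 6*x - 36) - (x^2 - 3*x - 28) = x^2 - 3*x - 8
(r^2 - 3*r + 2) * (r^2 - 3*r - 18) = r^4 - 6*r^3 - 7*r^2 + 48*r - 36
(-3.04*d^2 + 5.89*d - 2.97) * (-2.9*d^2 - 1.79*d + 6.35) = 8.816*d^4 - 11.6394*d^3 - 21.2341*d^2 + 42.7178*d - 18.8595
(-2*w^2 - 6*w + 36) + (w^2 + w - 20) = -w^2 - 5*w + 16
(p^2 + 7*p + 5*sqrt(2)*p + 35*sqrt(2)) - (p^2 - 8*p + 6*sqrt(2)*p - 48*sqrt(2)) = -sqrt(2)*p + 15*p + 83*sqrt(2)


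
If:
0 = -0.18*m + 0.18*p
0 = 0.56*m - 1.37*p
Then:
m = 0.00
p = 0.00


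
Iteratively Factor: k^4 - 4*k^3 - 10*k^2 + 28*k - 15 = (k - 5)*(k^3 + k^2 - 5*k + 3) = (k - 5)*(k - 1)*(k^2 + 2*k - 3) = (k - 5)*(k - 1)*(k + 3)*(k - 1)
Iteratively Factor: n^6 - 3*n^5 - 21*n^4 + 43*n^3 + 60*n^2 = (n + 4)*(n^5 - 7*n^4 + 7*n^3 + 15*n^2) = (n - 5)*(n + 4)*(n^4 - 2*n^3 - 3*n^2) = (n - 5)*(n - 3)*(n + 4)*(n^3 + n^2) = n*(n - 5)*(n - 3)*(n + 4)*(n^2 + n) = n^2*(n - 5)*(n - 3)*(n + 4)*(n + 1)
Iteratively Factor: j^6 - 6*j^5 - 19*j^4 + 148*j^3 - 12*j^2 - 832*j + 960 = (j + 3)*(j^5 - 9*j^4 + 8*j^3 + 124*j^2 - 384*j + 320) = (j - 4)*(j + 3)*(j^4 - 5*j^3 - 12*j^2 + 76*j - 80) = (j - 4)*(j - 2)*(j + 3)*(j^3 - 3*j^2 - 18*j + 40) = (j - 4)*(j - 2)^2*(j + 3)*(j^2 - j - 20) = (j - 4)*(j - 2)^2*(j + 3)*(j + 4)*(j - 5)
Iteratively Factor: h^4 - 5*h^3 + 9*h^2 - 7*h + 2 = (h - 1)*(h^3 - 4*h^2 + 5*h - 2) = (h - 2)*(h - 1)*(h^2 - 2*h + 1) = (h - 2)*(h - 1)^2*(h - 1)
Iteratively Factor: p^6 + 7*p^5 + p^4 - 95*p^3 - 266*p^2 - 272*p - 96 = (p - 4)*(p^5 + 11*p^4 + 45*p^3 + 85*p^2 + 74*p + 24) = (p - 4)*(p + 1)*(p^4 + 10*p^3 + 35*p^2 + 50*p + 24) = (p - 4)*(p + 1)^2*(p^3 + 9*p^2 + 26*p + 24) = (p - 4)*(p + 1)^2*(p + 4)*(p^2 + 5*p + 6) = (p - 4)*(p + 1)^2*(p + 2)*(p + 4)*(p + 3)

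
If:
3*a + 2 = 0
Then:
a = -2/3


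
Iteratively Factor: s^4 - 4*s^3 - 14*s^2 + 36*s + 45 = (s + 3)*(s^3 - 7*s^2 + 7*s + 15) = (s + 1)*(s + 3)*(s^2 - 8*s + 15) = (s - 3)*(s + 1)*(s + 3)*(s - 5)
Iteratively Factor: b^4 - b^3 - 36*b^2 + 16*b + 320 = (b - 4)*(b^3 + 3*b^2 - 24*b - 80) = (b - 4)*(b + 4)*(b^2 - b - 20) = (b - 5)*(b - 4)*(b + 4)*(b + 4)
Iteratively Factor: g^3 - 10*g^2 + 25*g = (g)*(g^2 - 10*g + 25) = g*(g - 5)*(g - 5)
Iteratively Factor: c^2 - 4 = (c + 2)*(c - 2)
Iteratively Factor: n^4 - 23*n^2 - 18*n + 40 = (n + 2)*(n^3 - 2*n^2 - 19*n + 20) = (n - 5)*(n + 2)*(n^2 + 3*n - 4) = (n - 5)*(n + 2)*(n + 4)*(n - 1)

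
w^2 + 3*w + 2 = (w + 1)*(w + 2)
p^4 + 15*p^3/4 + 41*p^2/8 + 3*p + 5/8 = (p + 1/2)*(p + 1)^2*(p + 5/4)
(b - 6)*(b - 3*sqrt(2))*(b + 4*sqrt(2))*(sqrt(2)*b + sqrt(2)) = sqrt(2)*b^4 - 5*sqrt(2)*b^3 + 2*b^3 - 30*sqrt(2)*b^2 - 10*b^2 - 12*b + 120*sqrt(2)*b + 144*sqrt(2)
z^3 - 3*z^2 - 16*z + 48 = (z - 4)*(z - 3)*(z + 4)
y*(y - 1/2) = y^2 - y/2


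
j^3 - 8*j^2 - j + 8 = (j - 8)*(j - 1)*(j + 1)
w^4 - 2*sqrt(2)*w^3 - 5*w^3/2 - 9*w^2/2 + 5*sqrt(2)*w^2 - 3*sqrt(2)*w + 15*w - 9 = (w - 3/2)*(w - 1)*(w - 3*sqrt(2))*(w + sqrt(2))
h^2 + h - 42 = (h - 6)*(h + 7)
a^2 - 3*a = a*(a - 3)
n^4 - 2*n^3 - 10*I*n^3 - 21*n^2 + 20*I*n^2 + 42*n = n*(n - 2)*(n - 7*I)*(n - 3*I)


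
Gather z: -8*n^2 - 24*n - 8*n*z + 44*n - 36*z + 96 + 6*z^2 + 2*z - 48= -8*n^2 + 20*n + 6*z^2 + z*(-8*n - 34) + 48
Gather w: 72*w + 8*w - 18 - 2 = 80*w - 20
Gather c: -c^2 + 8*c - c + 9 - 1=-c^2 + 7*c + 8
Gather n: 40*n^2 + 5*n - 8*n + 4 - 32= 40*n^2 - 3*n - 28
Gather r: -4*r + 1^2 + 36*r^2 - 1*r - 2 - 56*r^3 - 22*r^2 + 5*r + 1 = -56*r^3 + 14*r^2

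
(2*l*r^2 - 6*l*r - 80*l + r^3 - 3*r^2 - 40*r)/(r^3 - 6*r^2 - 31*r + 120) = (2*l + r)/(r - 3)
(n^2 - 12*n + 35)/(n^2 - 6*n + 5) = (n - 7)/(n - 1)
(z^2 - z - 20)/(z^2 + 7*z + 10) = (z^2 - z - 20)/(z^2 + 7*z + 10)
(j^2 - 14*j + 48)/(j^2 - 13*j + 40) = (j - 6)/(j - 5)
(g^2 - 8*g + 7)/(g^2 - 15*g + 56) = (g - 1)/(g - 8)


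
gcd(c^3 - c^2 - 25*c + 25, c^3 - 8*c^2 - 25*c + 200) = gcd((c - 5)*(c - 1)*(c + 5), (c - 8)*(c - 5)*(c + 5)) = c^2 - 25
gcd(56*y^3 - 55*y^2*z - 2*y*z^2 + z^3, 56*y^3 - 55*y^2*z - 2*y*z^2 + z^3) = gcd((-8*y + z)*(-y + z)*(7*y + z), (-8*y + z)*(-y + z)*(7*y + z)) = 56*y^3 - 55*y^2*z - 2*y*z^2 + z^3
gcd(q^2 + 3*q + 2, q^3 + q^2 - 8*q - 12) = q + 2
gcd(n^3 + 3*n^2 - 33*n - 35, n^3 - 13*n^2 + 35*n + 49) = n + 1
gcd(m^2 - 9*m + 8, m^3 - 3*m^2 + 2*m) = m - 1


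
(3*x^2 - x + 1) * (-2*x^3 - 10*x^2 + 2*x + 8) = -6*x^5 - 28*x^4 + 14*x^3 + 12*x^2 - 6*x + 8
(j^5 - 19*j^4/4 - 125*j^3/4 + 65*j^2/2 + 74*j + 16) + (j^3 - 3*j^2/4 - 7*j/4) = j^5 - 19*j^4/4 - 121*j^3/4 + 127*j^2/4 + 289*j/4 + 16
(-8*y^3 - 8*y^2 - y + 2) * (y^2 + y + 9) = -8*y^5 - 16*y^4 - 81*y^3 - 71*y^2 - 7*y + 18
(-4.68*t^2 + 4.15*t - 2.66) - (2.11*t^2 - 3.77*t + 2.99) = -6.79*t^2 + 7.92*t - 5.65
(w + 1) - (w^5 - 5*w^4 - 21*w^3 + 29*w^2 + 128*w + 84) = -w^5 + 5*w^4 + 21*w^3 - 29*w^2 - 127*w - 83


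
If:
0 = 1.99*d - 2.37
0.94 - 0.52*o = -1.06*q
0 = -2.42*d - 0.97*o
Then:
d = 1.19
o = -2.97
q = -2.34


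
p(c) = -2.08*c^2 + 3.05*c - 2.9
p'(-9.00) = 40.49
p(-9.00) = -198.83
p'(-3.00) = 15.53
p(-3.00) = -30.77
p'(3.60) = -11.93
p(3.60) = -18.88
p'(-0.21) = 3.92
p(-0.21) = -3.63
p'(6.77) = -25.11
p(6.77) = -77.58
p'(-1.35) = 8.67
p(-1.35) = -10.81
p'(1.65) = -3.81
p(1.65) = -3.53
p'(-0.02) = 3.13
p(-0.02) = -2.96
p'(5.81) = -21.12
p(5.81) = -55.39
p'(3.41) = -11.14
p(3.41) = -16.69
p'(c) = 3.05 - 4.16*c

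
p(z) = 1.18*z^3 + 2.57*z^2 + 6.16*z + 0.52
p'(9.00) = 339.16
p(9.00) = 1124.35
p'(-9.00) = 246.64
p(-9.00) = -706.97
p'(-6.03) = 103.88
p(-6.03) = -201.90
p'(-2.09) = 10.88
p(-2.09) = -11.90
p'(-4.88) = 65.38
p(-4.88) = -105.47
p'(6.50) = 189.14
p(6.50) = 473.20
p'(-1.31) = 5.50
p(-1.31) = -5.79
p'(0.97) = 14.48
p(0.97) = 9.99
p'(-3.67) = 34.98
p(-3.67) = -45.80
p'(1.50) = 21.84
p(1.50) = 19.52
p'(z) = 3.54*z^2 + 5.14*z + 6.16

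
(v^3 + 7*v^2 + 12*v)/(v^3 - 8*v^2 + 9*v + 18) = v*(v^2 + 7*v + 12)/(v^3 - 8*v^2 + 9*v + 18)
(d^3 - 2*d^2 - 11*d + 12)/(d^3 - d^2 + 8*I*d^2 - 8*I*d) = (d^2 - d - 12)/(d*(d + 8*I))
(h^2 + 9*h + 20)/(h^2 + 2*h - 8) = (h + 5)/(h - 2)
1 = 1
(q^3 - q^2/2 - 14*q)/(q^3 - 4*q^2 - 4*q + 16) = q*(2*q + 7)/(2*(q^2 - 4))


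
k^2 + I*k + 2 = (k - I)*(k + 2*I)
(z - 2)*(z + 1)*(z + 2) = z^3 + z^2 - 4*z - 4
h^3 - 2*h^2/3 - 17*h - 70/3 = (h - 5)*(h + 2)*(h + 7/3)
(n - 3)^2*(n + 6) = n^3 - 27*n + 54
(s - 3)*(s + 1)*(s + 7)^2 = s^4 + 12*s^3 + 18*s^2 - 140*s - 147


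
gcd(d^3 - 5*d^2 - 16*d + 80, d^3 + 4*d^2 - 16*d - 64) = d^2 - 16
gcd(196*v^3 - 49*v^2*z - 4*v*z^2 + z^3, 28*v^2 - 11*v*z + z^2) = 28*v^2 - 11*v*z + z^2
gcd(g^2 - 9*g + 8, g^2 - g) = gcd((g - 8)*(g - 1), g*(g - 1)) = g - 1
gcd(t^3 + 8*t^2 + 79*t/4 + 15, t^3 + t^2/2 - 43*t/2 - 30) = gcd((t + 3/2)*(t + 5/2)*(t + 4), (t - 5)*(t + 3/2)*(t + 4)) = t^2 + 11*t/2 + 6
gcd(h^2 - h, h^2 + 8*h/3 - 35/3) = 1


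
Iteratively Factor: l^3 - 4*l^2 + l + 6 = (l - 2)*(l^2 - 2*l - 3) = (l - 2)*(l + 1)*(l - 3)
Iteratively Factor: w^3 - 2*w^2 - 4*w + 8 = (w - 2)*(w^2 - 4) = (w - 2)*(w + 2)*(w - 2)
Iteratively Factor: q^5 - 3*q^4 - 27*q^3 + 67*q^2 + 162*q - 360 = (q - 5)*(q^4 + 2*q^3 - 17*q^2 - 18*q + 72) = (q - 5)*(q + 3)*(q^3 - q^2 - 14*q + 24) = (q - 5)*(q + 3)*(q + 4)*(q^2 - 5*q + 6) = (q - 5)*(q - 3)*(q + 3)*(q + 4)*(q - 2)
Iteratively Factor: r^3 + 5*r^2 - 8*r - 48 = (r + 4)*(r^2 + r - 12) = (r - 3)*(r + 4)*(r + 4)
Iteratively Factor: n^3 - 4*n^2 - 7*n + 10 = (n - 5)*(n^2 + n - 2) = (n - 5)*(n + 2)*(n - 1)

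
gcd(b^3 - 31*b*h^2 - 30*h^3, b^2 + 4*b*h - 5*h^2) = b + 5*h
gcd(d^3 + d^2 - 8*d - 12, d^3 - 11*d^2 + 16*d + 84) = d + 2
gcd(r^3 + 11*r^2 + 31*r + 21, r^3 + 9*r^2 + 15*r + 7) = r^2 + 8*r + 7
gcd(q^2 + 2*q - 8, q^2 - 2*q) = q - 2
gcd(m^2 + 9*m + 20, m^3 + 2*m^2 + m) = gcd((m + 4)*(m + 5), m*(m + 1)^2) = 1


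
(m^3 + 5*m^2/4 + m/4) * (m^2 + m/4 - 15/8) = m^5 + 3*m^4/2 - 21*m^3/16 - 73*m^2/32 - 15*m/32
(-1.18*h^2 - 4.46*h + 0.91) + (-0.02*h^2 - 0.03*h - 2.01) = -1.2*h^2 - 4.49*h - 1.1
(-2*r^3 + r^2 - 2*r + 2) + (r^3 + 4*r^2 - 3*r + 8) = -r^3 + 5*r^2 - 5*r + 10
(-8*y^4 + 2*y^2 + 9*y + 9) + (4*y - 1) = -8*y^4 + 2*y^2 + 13*y + 8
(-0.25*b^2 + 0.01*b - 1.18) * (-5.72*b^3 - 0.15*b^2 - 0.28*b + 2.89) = 1.43*b^5 - 0.0197*b^4 + 6.8181*b^3 - 0.5483*b^2 + 0.3593*b - 3.4102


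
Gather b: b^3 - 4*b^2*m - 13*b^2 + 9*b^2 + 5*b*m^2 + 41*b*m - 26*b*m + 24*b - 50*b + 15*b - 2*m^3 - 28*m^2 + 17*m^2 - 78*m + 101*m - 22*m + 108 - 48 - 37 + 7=b^3 + b^2*(-4*m - 4) + b*(5*m^2 + 15*m - 11) - 2*m^3 - 11*m^2 + m + 30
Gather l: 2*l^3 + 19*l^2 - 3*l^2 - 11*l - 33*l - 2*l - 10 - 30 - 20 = 2*l^3 + 16*l^2 - 46*l - 60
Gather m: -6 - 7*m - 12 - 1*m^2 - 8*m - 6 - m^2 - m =-2*m^2 - 16*m - 24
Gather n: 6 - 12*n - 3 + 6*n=3 - 6*n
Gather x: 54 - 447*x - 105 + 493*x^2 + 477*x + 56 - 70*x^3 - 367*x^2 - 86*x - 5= -70*x^3 + 126*x^2 - 56*x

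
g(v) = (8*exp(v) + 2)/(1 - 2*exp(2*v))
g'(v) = 8*exp(v)/(1 - 2*exp(2*v)) + 4*(8*exp(v) + 2)*exp(2*v)/(1 - 2*exp(2*v))^2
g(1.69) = -0.79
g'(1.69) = 0.85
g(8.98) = -0.00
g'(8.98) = 0.00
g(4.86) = -0.03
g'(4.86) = 0.03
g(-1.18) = 5.50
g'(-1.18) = 5.59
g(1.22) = -1.33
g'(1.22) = 1.54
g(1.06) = -1.60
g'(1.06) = 1.93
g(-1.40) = 4.52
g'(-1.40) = 3.50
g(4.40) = -0.05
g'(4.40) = 0.05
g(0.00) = -10.00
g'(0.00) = 32.00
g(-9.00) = 2.00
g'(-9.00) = 0.00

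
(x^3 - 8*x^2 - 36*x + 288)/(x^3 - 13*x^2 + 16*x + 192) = (x^2 - 36)/(x^2 - 5*x - 24)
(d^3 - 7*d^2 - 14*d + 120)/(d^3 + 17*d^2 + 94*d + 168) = (d^2 - 11*d + 30)/(d^2 + 13*d + 42)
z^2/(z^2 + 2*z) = z/(z + 2)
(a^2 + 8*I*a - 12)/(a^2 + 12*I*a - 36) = (a + 2*I)/(a + 6*I)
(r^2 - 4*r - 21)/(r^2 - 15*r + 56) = (r + 3)/(r - 8)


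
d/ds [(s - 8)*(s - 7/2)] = 2*s - 23/2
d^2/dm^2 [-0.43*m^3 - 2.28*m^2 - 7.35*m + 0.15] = -2.58*m - 4.56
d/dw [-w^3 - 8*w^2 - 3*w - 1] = -3*w^2 - 16*w - 3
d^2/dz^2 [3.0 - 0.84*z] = 0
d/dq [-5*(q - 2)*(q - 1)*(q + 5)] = -15*q^2 - 20*q + 65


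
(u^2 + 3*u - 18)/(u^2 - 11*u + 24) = (u + 6)/(u - 8)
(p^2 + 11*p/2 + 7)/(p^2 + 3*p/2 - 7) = (p + 2)/(p - 2)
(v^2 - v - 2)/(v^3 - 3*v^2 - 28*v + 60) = (v + 1)/(v^2 - v - 30)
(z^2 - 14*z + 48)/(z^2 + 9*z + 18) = (z^2 - 14*z + 48)/(z^2 + 9*z + 18)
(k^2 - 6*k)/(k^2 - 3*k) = (k - 6)/(k - 3)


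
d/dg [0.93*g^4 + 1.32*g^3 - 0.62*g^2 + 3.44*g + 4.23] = 3.72*g^3 + 3.96*g^2 - 1.24*g + 3.44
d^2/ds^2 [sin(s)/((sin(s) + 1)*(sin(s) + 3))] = (-sin(s)^4 + 5*sin(s)^3 + 15*sin(s)^2 - 3*sin(s) - 24)/((sin(s) + 1)^2*(sin(s) + 3)^3)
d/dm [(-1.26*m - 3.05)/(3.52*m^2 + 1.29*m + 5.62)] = (4.4352*m^2 + 21.472*m - 3.1467)/(12.3904*m^4 + 9.0816*m^3 + 41.2289*m^2 + 14.4996*m + 31.5844)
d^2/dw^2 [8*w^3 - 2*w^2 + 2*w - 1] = 48*w - 4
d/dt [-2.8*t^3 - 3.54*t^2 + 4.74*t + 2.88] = -8.4*t^2 - 7.08*t + 4.74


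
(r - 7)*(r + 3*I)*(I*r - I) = I*r^3 - 3*r^2 - 8*I*r^2 + 24*r + 7*I*r - 21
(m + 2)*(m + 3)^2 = m^3 + 8*m^2 + 21*m + 18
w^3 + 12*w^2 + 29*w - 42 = (w - 1)*(w + 6)*(w + 7)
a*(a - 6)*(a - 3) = a^3 - 9*a^2 + 18*a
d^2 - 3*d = d*(d - 3)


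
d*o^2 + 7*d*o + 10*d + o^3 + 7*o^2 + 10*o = (d + o)*(o + 2)*(o + 5)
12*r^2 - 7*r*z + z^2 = (-4*r + z)*(-3*r + z)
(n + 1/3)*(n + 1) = n^2 + 4*n/3 + 1/3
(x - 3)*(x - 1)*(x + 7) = x^3 + 3*x^2 - 25*x + 21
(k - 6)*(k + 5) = k^2 - k - 30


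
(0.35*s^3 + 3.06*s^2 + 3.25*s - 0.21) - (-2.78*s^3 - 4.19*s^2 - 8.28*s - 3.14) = 3.13*s^3 + 7.25*s^2 + 11.53*s + 2.93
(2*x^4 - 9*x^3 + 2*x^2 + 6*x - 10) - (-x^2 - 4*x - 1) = 2*x^4 - 9*x^3 + 3*x^2 + 10*x - 9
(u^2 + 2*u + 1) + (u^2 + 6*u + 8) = 2*u^2 + 8*u + 9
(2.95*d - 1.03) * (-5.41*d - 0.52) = -15.9595*d^2 + 4.0383*d + 0.5356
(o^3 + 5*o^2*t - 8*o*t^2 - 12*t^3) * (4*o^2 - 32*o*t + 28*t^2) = 4*o^5 - 12*o^4*t - 164*o^3*t^2 + 348*o^2*t^3 + 160*o*t^4 - 336*t^5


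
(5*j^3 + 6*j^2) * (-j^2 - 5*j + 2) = -5*j^5 - 31*j^4 - 20*j^3 + 12*j^2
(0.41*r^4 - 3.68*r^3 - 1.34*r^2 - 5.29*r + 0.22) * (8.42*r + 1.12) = 3.4522*r^5 - 30.5264*r^4 - 15.4044*r^3 - 46.0426*r^2 - 4.0724*r + 0.2464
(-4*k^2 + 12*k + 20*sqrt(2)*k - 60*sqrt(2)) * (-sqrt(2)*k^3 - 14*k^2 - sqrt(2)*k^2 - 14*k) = 4*sqrt(2)*k^5 - 8*sqrt(2)*k^4 + 16*k^4 - 292*sqrt(2)*k^3 - 32*k^3 - 48*k^2 + 560*sqrt(2)*k^2 + 840*sqrt(2)*k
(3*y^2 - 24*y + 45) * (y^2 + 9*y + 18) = 3*y^4 + 3*y^3 - 117*y^2 - 27*y + 810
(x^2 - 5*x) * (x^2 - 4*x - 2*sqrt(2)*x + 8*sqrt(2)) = x^4 - 9*x^3 - 2*sqrt(2)*x^3 + 20*x^2 + 18*sqrt(2)*x^2 - 40*sqrt(2)*x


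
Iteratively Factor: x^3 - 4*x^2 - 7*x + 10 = (x - 5)*(x^2 + x - 2) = (x - 5)*(x - 1)*(x + 2)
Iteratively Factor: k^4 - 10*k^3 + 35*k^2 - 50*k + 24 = (k - 1)*(k^3 - 9*k^2 + 26*k - 24) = (k - 2)*(k - 1)*(k^2 - 7*k + 12) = (k - 3)*(k - 2)*(k - 1)*(k - 4)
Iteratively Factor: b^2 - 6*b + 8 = (b - 4)*(b - 2)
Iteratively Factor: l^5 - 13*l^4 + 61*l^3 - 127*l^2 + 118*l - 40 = (l - 1)*(l^4 - 12*l^3 + 49*l^2 - 78*l + 40) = (l - 5)*(l - 1)*(l^3 - 7*l^2 + 14*l - 8) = (l - 5)*(l - 1)^2*(l^2 - 6*l + 8) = (l - 5)*(l - 4)*(l - 1)^2*(l - 2)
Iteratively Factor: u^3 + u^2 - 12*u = (u - 3)*(u^2 + 4*u) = (u - 3)*(u + 4)*(u)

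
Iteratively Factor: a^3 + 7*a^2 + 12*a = (a + 3)*(a^2 + 4*a) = (a + 3)*(a + 4)*(a)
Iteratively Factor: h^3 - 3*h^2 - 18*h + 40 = (h + 4)*(h^2 - 7*h + 10) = (h - 2)*(h + 4)*(h - 5)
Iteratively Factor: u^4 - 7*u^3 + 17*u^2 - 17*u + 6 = (u - 3)*(u^3 - 4*u^2 + 5*u - 2) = (u - 3)*(u - 1)*(u^2 - 3*u + 2) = (u - 3)*(u - 1)^2*(u - 2)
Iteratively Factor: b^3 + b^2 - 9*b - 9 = (b + 3)*(b^2 - 2*b - 3) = (b - 3)*(b + 3)*(b + 1)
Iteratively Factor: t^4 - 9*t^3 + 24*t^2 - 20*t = (t)*(t^3 - 9*t^2 + 24*t - 20) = t*(t - 2)*(t^2 - 7*t + 10) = t*(t - 5)*(t - 2)*(t - 2)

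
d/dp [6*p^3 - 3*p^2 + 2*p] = 18*p^2 - 6*p + 2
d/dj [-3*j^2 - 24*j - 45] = -6*j - 24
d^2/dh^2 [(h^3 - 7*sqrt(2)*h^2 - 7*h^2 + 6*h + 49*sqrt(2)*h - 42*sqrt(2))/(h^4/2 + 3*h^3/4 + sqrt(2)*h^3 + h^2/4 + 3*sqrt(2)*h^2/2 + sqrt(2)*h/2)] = 8*(4*h^9 - 84*sqrt(2)*h^8 - 84*h^8 - 324*h^7 + 846*sqrt(2)*h^7 + 649*sqrt(2)*h^6 + 6068*h^6 + 1566*h^5 + 3339*sqrt(2)*h^5 - 14370*h^4 - 2805*sqrt(2)*h^4 - 14125*sqrt(2)*h^3 - 14322*h^3 - 11214*sqrt(2)*h^2 - 4536*h^2 - 3024*sqrt(2)*h - 504*h - 336*sqrt(2))/(h^3*(8*h^9 + 36*h^8 + 48*sqrt(2)*h^8 + 258*h^7 + 216*sqrt(2)*h^7 + 524*sqrt(2)*h^6 + 927*h^6 + 954*sqrt(2)*h^5 + 1617*h^5 + 1521*h^4 + 1254*sqrt(2)*h^4 + 793*h^3 + 1062*sqrt(2)*h^3 + 216*h^2 + 534*sqrt(2)*h^2 + 24*h + 144*sqrt(2)*h + 16*sqrt(2)))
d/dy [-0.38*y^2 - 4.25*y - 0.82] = -0.76*y - 4.25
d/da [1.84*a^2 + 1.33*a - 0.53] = 3.68*a + 1.33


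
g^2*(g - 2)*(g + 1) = g^4 - g^3 - 2*g^2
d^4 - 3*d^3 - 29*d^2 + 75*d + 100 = (d - 5)*(d - 4)*(d + 1)*(d + 5)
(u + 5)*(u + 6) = u^2 + 11*u + 30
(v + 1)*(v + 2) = v^2 + 3*v + 2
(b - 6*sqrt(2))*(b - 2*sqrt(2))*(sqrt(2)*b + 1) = sqrt(2)*b^3 - 15*b^2 + 16*sqrt(2)*b + 24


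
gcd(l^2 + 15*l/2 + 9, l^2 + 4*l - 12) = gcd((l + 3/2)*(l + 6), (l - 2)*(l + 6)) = l + 6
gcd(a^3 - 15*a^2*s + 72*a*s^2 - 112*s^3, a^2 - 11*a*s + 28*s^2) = a^2 - 11*a*s + 28*s^2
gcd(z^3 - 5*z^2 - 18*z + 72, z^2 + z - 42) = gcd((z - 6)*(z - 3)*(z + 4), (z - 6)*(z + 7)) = z - 6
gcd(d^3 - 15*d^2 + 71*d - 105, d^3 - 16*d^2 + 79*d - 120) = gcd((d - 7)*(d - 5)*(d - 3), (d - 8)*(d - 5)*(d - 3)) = d^2 - 8*d + 15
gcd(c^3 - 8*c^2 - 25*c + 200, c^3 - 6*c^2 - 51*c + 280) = c^2 - 13*c + 40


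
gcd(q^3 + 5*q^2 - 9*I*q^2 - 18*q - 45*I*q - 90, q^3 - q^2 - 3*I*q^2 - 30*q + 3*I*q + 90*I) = q^2 + q*(5 - 3*I) - 15*I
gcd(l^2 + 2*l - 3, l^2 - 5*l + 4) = l - 1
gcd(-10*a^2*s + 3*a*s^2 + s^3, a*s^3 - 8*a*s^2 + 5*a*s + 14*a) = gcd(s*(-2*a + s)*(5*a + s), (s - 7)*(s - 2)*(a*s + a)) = 1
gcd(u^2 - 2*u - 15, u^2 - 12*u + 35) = u - 5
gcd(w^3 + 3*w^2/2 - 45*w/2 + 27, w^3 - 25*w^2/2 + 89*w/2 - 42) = w - 3/2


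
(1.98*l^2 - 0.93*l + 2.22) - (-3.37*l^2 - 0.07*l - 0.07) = 5.35*l^2 - 0.86*l + 2.29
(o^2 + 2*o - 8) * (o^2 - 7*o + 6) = o^4 - 5*o^3 - 16*o^2 + 68*o - 48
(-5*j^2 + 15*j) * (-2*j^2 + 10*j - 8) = 10*j^4 - 80*j^3 + 190*j^2 - 120*j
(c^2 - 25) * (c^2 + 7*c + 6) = c^4 + 7*c^3 - 19*c^2 - 175*c - 150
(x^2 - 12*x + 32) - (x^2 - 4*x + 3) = 29 - 8*x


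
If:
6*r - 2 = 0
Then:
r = 1/3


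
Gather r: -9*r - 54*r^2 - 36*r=-54*r^2 - 45*r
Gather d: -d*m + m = -d*m + m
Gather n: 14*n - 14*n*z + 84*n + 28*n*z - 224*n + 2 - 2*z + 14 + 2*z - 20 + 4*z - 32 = n*(14*z - 126) + 4*z - 36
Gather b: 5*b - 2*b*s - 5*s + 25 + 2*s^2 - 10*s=b*(5 - 2*s) + 2*s^2 - 15*s + 25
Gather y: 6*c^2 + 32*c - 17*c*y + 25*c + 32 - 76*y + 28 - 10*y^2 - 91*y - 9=6*c^2 + 57*c - 10*y^2 + y*(-17*c - 167) + 51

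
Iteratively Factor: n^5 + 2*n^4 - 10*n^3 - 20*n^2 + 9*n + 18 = (n - 3)*(n^4 + 5*n^3 + 5*n^2 - 5*n - 6) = (n - 3)*(n - 1)*(n^3 + 6*n^2 + 11*n + 6) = (n - 3)*(n - 1)*(n + 2)*(n^2 + 4*n + 3) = (n - 3)*(n - 1)*(n + 1)*(n + 2)*(n + 3)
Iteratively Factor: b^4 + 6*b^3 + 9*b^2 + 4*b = (b)*(b^3 + 6*b^2 + 9*b + 4) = b*(b + 4)*(b^2 + 2*b + 1) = b*(b + 1)*(b + 4)*(b + 1)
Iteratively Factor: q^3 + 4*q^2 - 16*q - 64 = (q + 4)*(q^2 - 16) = (q + 4)^2*(q - 4)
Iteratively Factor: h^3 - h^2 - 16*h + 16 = (h - 1)*(h^2 - 16) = (h - 4)*(h - 1)*(h + 4)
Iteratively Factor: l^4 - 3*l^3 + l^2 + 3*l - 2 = (l - 2)*(l^3 - l^2 - l + 1) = (l - 2)*(l - 1)*(l^2 - 1) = (l - 2)*(l - 1)*(l + 1)*(l - 1)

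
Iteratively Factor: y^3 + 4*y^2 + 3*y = (y + 3)*(y^2 + y) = y*(y + 3)*(y + 1)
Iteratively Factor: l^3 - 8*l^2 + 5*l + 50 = (l + 2)*(l^2 - 10*l + 25) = (l - 5)*(l + 2)*(l - 5)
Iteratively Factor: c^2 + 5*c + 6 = (c + 3)*(c + 2)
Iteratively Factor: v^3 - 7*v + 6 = (v - 1)*(v^2 + v - 6) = (v - 1)*(v + 3)*(v - 2)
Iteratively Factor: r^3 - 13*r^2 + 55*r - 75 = (r - 3)*(r^2 - 10*r + 25) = (r - 5)*(r - 3)*(r - 5)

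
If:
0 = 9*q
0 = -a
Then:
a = 0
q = 0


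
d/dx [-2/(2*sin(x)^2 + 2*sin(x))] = (2/tan(x) + cos(x)/sin(x)^2)/(sin(x) + 1)^2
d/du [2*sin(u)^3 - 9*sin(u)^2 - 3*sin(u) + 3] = -3*(6*sin(u) + cos(2*u))*cos(u)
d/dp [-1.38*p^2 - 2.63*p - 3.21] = -2.76*p - 2.63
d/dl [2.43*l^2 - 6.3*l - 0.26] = 4.86*l - 6.3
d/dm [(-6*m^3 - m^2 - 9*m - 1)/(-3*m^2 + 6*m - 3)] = (6*m^3 - 18*m^2 - 11*m - 11)/(3*(m^3 - 3*m^2 + 3*m - 1))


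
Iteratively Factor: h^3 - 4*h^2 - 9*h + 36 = (h + 3)*(h^2 - 7*h + 12) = (h - 3)*(h + 3)*(h - 4)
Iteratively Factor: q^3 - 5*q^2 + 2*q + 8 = (q - 4)*(q^2 - q - 2) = (q - 4)*(q + 1)*(q - 2)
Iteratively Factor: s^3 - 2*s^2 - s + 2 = (s - 1)*(s^2 - s - 2) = (s - 1)*(s + 1)*(s - 2)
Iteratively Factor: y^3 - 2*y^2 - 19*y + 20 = (y + 4)*(y^2 - 6*y + 5) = (y - 5)*(y + 4)*(y - 1)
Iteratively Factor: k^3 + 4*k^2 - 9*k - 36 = (k + 3)*(k^2 + k - 12) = (k + 3)*(k + 4)*(k - 3)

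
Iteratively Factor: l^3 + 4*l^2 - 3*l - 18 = (l + 3)*(l^2 + l - 6) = (l - 2)*(l + 3)*(l + 3)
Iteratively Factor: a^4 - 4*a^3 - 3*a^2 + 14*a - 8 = (a - 1)*(a^3 - 3*a^2 - 6*a + 8) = (a - 4)*(a - 1)*(a^2 + a - 2) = (a - 4)*(a - 1)^2*(a + 2)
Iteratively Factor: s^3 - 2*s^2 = (s)*(s^2 - 2*s) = s^2*(s - 2)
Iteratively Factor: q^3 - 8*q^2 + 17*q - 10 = (q - 1)*(q^2 - 7*q + 10) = (q - 2)*(q - 1)*(q - 5)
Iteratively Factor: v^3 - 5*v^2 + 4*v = (v - 1)*(v^2 - 4*v) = v*(v - 1)*(v - 4)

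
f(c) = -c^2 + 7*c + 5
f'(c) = 7 - 2*c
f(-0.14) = 4.00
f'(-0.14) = 7.28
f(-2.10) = -14.11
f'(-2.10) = 11.20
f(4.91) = 15.26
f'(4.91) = -2.82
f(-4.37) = -44.69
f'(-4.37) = 15.74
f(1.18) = 11.87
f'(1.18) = 4.64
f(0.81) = 10.01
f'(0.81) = 5.38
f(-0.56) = 0.77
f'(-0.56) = 8.12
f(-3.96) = -38.40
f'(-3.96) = 14.92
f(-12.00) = -223.00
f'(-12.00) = 31.00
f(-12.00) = -223.00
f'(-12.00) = 31.00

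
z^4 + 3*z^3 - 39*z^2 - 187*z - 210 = (z - 7)*(z + 2)*(z + 3)*(z + 5)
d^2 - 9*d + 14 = (d - 7)*(d - 2)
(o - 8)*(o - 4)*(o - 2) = o^3 - 14*o^2 + 56*o - 64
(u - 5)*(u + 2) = u^2 - 3*u - 10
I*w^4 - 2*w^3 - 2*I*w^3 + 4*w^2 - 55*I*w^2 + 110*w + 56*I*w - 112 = (w - 8)*(w + 7)*(w + 2*I)*(I*w - I)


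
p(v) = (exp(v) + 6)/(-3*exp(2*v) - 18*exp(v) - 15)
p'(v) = (exp(v) + 6)*(6*exp(2*v) + 18*exp(v))/(-3*exp(2*v) - 18*exp(v) - 15)^2 + exp(v)/(-3*exp(2*v) - 18*exp(v) - 15)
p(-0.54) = -0.25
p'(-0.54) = 0.10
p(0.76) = -0.12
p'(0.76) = 0.09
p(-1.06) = -0.29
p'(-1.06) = 0.08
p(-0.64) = -0.26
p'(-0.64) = 0.09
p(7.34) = -0.00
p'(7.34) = 0.00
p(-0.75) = -0.27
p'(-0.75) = 0.09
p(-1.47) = -0.32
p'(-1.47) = 0.06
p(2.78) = -0.02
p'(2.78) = 0.02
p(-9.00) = -0.40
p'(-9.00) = 0.00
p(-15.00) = -0.40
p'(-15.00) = 0.00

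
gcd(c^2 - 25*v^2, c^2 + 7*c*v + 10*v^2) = c + 5*v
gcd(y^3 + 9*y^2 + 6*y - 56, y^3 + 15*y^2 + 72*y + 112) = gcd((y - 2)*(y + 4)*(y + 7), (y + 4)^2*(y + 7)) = y^2 + 11*y + 28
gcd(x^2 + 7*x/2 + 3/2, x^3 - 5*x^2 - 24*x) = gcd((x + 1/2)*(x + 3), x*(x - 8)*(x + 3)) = x + 3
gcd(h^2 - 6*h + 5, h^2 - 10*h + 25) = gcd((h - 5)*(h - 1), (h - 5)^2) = h - 5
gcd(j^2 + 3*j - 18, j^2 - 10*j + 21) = j - 3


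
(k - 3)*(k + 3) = k^2 - 9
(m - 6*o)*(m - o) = m^2 - 7*m*o + 6*o^2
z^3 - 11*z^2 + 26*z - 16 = (z - 8)*(z - 2)*(z - 1)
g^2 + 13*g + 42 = (g + 6)*(g + 7)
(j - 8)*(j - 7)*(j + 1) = j^3 - 14*j^2 + 41*j + 56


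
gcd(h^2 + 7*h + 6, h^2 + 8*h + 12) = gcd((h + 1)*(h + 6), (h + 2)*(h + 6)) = h + 6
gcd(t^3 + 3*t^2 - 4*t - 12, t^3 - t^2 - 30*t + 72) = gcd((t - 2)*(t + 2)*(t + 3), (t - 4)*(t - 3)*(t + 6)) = 1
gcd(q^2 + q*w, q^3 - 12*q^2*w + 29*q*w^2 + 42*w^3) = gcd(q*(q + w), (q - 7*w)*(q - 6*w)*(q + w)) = q + w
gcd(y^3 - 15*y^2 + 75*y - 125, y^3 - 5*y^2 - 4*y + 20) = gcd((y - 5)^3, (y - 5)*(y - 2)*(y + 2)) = y - 5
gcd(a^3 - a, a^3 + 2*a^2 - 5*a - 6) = a + 1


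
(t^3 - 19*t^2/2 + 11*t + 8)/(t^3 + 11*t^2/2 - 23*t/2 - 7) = (t - 8)/(t + 7)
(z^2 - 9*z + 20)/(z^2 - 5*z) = (z - 4)/z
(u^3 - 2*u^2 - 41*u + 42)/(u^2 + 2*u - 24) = (u^2 - 8*u + 7)/(u - 4)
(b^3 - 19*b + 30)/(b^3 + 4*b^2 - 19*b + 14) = (b^2 + 2*b - 15)/(b^2 + 6*b - 7)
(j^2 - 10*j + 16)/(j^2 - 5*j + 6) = (j - 8)/(j - 3)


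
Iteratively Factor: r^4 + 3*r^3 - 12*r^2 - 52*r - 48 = (r - 4)*(r^3 + 7*r^2 + 16*r + 12) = (r - 4)*(r + 2)*(r^2 + 5*r + 6) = (r - 4)*(r + 2)*(r + 3)*(r + 2)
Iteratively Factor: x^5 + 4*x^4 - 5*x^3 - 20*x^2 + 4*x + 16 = (x + 4)*(x^4 - 5*x^2 + 4) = (x + 1)*(x + 4)*(x^3 - x^2 - 4*x + 4) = (x - 1)*(x + 1)*(x + 4)*(x^2 - 4) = (x - 2)*(x - 1)*(x + 1)*(x + 4)*(x + 2)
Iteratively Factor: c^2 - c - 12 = (c - 4)*(c + 3)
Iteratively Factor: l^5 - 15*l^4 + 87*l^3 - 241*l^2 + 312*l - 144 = (l - 4)*(l^4 - 11*l^3 + 43*l^2 - 69*l + 36) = (l - 4)*(l - 3)*(l^3 - 8*l^2 + 19*l - 12) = (l - 4)*(l - 3)^2*(l^2 - 5*l + 4) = (l - 4)^2*(l - 3)^2*(l - 1)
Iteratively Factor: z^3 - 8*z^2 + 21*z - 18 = (z - 3)*(z^2 - 5*z + 6) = (z - 3)*(z - 2)*(z - 3)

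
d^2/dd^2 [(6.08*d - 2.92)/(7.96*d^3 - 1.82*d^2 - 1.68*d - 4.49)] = (2311.431168*d^5 - 2748.68352*d^4 + 879.734016*d^3 + 2783.877792*d^2 - 977.848224*d - 60.484816)/(504.358336*d^9 - 345.954336*d^8 - 240.242352*d^7 - 713.478344*d^6 + 440.989584*d^5 + 300.2349*d^4 + 394.309812*d^3 - 148.091874*d^2 - 101.606904*d - 90.518849)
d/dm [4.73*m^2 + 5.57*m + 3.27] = 9.46*m + 5.57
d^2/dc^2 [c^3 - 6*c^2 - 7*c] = 6*c - 12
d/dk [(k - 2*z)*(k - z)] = 2*k - 3*z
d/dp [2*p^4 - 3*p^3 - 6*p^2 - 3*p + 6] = 8*p^3 - 9*p^2 - 12*p - 3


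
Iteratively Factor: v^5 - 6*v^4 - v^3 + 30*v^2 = (v)*(v^4 - 6*v^3 - v^2 + 30*v) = v*(v - 3)*(v^3 - 3*v^2 - 10*v) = v^2*(v - 3)*(v^2 - 3*v - 10) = v^2*(v - 5)*(v - 3)*(v + 2)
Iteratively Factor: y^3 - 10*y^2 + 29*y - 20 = (y - 4)*(y^2 - 6*y + 5) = (y - 5)*(y - 4)*(y - 1)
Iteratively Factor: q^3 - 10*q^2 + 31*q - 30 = (q - 3)*(q^2 - 7*q + 10) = (q - 5)*(q - 3)*(q - 2)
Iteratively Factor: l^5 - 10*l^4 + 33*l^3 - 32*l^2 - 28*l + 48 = (l - 3)*(l^4 - 7*l^3 + 12*l^2 + 4*l - 16) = (l - 3)*(l - 2)*(l^3 - 5*l^2 + 2*l + 8) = (l - 3)*(l - 2)^2*(l^2 - 3*l - 4) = (l - 3)*(l - 2)^2*(l + 1)*(l - 4)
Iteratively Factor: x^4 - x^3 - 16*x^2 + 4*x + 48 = (x + 2)*(x^3 - 3*x^2 - 10*x + 24) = (x + 2)*(x + 3)*(x^2 - 6*x + 8) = (x - 4)*(x + 2)*(x + 3)*(x - 2)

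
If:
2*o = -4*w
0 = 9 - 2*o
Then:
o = 9/2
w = -9/4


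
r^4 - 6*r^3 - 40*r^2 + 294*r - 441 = (r - 7)*(r - 3)^2*(r + 7)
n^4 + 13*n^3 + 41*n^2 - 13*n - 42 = (n - 1)*(n + 1)*(n + 6)*(n + 7)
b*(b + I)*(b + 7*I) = b^3 + 8*I*b^2 - 7*b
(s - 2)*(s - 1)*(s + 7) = s^3 + 4*s^2 - 19*s + 14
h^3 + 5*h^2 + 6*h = h*(h + 2)*(h + 3)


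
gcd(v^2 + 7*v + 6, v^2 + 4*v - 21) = 1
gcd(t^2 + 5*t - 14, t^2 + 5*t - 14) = t^2 + 5*t - 14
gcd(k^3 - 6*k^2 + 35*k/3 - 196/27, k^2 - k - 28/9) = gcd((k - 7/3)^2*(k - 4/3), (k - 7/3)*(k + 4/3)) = k - 7/3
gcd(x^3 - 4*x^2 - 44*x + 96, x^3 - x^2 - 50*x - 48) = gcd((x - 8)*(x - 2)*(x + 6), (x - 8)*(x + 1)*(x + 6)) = x^2 - 2*x - 48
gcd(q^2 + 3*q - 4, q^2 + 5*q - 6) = q - 1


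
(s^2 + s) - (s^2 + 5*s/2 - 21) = 21 - 3*s/2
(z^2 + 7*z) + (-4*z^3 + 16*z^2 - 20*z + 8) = -4*z^3 + 17*z^2 - 13*z + 8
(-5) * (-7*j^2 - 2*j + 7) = 35*j^2 + 10*j - 35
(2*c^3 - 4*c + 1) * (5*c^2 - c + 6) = 10*c^5 - 2*c^4 - 8*c^3 + 9*c^2 - 25*c + 6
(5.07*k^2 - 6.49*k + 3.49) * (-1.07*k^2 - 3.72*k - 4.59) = -5.4249*k^4 - 11.9161*k^3 - 2.8628*k^2 + 16.8063*k - 16.0191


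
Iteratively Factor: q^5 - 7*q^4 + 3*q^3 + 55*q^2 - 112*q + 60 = (q - 2)*(q^4 - 5*q^3 - 7*q^2 + 41*q - 30) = (q - 2)^2*(q^3 - 3*q^2 - 13*q + 15) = (q - 5)*(q - 2)^2*(q^2 + 2*q - 3) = (q - 5)*(q - 2)^2*(q + 3)*(q - 1)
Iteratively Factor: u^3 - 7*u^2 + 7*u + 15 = (u + 1)*(u^2 - 8*u + 15) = (u - 5)*(u + 1)*(u - 3)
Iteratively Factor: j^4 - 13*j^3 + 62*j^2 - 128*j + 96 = (j - 4)*(j^3 - 9*j^2 + 26*j - 24) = (j - 4)^2*(j^2 - 5*j + 6) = (j - 4)^2*(j - 3)*(j - 2)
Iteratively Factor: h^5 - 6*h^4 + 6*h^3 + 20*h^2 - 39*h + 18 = (h - 1)*(h^4 - 5*h^3 + h^2 + 21*h - 18) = (h - 3)*(h - 1)*(h^3 - 2*h^2 - 5*h + 6) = (h - 3)*(h - 1)*(h + 2)*(h^2 - 4*h + 3) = (h - 3)*(h - 1)^2*(h + 2)*(h - 3)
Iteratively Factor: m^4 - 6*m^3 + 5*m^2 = (m - 1)*(m^3 - 5*m^2) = (m - 5)*(m - 1)*(m^2) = m*(m - 5)*(m - 1)*(m)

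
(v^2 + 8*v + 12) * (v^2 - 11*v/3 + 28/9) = v^4 + 13*v^3/3 - 128*v^2/9 - 172*v/9 + 112/3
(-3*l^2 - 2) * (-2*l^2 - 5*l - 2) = 6*l^4 + 15*l^3 + 10*l^2 + 10*l + 4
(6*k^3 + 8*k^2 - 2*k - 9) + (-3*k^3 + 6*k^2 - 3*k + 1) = 3*k^3 + 14*k^2 - 5*k - 8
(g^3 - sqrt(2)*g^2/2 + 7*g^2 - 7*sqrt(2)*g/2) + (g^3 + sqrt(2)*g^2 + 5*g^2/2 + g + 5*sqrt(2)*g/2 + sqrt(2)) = 2*g^3 + sqrt(2)*g^2/2 + 19*g^2/2 - sqrt(2)*g + g + sqrt(2)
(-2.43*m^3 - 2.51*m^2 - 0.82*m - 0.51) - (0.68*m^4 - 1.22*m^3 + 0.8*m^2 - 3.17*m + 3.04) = -0.68*m^4 - 1.21*m^3 - 3.31*m^2 + 2.35*m - 3.55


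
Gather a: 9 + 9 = 18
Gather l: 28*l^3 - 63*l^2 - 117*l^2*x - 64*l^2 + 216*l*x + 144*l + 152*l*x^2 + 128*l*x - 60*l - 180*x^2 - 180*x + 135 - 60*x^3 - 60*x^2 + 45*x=28*l^3 + l^2*(-117*x - 127) + l*(152*x^2 + 344*x + 84) - 60*x^3 - 240*x^2 - 135*x + 135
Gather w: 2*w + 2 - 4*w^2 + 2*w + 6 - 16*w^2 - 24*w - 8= -20*w^2 - 20*w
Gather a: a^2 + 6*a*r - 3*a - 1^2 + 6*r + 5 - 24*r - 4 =a^2 + a*(6*r - 3) - 18*r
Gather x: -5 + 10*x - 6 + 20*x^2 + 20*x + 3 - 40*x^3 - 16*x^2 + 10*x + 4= -40*x^3 + 4*x^2 + 40*x - 4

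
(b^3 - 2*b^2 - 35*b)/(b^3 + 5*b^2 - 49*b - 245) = b/(b + 7)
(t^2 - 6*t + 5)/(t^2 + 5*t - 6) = (t - 5)/(t + 6)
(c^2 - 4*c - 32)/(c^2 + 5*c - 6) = (c^2 - 4*c - 32)/(c^2 + 5*c - 6)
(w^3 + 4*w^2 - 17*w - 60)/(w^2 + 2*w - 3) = (w^2 + w - 20)/(w - 1)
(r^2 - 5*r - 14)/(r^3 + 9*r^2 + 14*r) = (r - 7)/(r*(r + 7))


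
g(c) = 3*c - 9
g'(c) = 3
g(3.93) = 2.79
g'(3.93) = 3.00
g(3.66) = 1.98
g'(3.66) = 3.00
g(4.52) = 4.56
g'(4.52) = 3.00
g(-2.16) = -15.48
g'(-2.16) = 3.00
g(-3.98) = -20.94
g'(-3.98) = 3.00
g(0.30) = -8.10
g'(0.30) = 3.00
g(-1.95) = -14.85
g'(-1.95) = 3.00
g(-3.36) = -19.08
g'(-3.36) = 3.00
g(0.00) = -9.00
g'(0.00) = 3.00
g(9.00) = 18.00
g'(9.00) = 3.00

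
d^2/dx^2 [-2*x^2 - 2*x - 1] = -4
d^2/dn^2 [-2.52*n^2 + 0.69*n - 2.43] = -5.04000000000000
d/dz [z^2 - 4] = 2*z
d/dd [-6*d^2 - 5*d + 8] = -12*d - 5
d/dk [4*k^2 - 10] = 8*k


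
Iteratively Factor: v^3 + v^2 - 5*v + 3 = (v + 3)*(v^2 - 2*v + 1) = (v - 1)*(v + 3)*(v - 1)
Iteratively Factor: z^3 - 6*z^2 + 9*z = (z - 3)*(z^2 - 3*z) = z*(z - 3)*(z - 3)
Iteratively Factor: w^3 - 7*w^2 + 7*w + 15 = (w + 1)*(w^2 - 8*w + 15) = (w - 3)*(w + 1)*(w - 5)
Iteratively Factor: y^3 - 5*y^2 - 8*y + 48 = (y - 4)*(y^2 - y - 12) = (y - 4)*(y + 3)*(y - 4)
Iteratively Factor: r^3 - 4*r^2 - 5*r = (r)*(r^2 - 4*r - 5) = r*(r - 5)*(r + 1)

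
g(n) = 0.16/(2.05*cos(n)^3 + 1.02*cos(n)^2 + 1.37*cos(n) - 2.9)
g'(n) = 0.16*(6.15*sin(n)*cos(n)^2 + 2.04*sin(n)*cos(n) + 1.37*sin(n))/(2.05*cos(n)^3 + 1.02*cos(n)^2 + 1.37*cos(n) - 2.9)^2 = (0.984*cos(n)^2 + 0.3264*cos(n) + 0.2192)*sin(n)/(2.05*cos(n)^3 + 1.02*cos(n)^2 + 1.37*cos(n) - 2.9)^2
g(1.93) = -0.05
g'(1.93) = 0.02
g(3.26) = -0.03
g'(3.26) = -0.00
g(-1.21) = -0.07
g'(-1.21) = -0.09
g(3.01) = -0.03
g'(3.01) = 0.00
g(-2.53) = -0.04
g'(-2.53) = -0.02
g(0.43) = 0.22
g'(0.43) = 1.05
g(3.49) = -0.03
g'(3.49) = -0.01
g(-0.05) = 0.10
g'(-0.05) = -0.03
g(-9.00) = -0.03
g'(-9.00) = -0.01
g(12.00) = 0.75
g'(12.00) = -13.97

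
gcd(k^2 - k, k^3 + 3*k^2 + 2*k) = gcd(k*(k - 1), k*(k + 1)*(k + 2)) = k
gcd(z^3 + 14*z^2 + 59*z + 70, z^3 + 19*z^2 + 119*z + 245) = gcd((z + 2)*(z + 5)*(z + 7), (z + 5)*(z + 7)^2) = z^2 + 12*z + 35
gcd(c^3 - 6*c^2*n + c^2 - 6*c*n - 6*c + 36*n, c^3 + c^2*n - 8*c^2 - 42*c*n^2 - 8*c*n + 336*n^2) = c - 6*n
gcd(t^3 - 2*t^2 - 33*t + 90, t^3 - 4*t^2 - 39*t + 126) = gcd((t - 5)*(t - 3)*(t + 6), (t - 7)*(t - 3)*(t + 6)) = t^2 + 3*t - 18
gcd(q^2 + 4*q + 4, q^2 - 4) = q + 2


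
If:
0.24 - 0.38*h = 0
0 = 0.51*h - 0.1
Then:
No Solution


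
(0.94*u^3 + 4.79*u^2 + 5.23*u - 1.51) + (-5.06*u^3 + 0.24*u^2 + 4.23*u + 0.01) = -4.12*u^3 + 5.03*u^2 + 9.46*u - 1.5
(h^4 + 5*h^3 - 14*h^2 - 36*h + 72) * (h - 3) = h^5 + 2*h^4 - 29*h^3 + 6*h^2 + 180*h - 216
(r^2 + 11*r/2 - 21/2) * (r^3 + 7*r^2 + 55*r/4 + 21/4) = r^5 + 25*r^4/2 + 167*r^3/4 + 59*r^2/8 - 231*r/2 - 441/8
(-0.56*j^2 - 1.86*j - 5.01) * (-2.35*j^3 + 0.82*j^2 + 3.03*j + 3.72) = 1.316*j^5 + 3.9118*j^4 + 8.5515*j^3 - 11.8272*j^2 - 22.0995*j - 18.6372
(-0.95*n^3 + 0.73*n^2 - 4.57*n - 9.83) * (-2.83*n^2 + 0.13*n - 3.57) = 2.6885*n^5 - 2.1894*n^4 + 16.4195*n^3 + 24.6187*n^2 + 15.037*n + 35.0931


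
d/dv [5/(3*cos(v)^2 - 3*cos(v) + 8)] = 15*(2*cos(v) - 1)*sin(v)/(3*cos(v)^2 - 3*cos(v) + 8)^2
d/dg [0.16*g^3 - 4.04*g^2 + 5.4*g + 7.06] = 0.48*g^2 - 8.08*g + 5.4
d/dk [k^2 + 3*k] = 2*k + 3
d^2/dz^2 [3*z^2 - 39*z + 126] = 6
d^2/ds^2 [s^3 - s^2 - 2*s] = 6*s - 2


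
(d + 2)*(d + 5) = d^2 + 7*d + 10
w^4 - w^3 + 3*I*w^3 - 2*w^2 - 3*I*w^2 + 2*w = w*(w - 1)*(w + I)*(w + 2*I)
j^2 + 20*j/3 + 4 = (j + 2/3)*(j + 6)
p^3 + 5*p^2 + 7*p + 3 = (p + 1)^2*(p + 3)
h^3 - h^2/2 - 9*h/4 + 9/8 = (h - 3/2)*(h - 1/2)*(h + 3/2)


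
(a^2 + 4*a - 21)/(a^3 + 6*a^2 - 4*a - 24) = (a^2 + 4*a - 21)/(a^3 + 6*a^2 - 4*a - 24)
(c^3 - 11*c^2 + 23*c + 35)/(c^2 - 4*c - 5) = c - 7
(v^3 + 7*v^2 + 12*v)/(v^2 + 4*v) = v + 3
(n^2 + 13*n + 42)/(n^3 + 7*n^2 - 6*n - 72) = (n + 7)/(n^2 + n - 12)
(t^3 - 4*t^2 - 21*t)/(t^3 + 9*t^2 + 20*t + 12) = t*(t^2 - 4*t - 21)/(t^3 + 9*t^2 + 20*t + 12)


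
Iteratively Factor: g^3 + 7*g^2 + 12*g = (g + 3)*(g^2 + 4*g) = (g + 3)*(g + 4)*(g)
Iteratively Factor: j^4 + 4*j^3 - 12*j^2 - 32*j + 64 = (j + 4)*(j^3 - 12*j + 16) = (j - 2)*(j + 4)*(j^2 + 2*j - 8) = (j - 2)*(j + 4)^2*(j - 2)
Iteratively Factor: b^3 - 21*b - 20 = (b - 5)*(b^2 + 5*b + 4) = (b - 5)*(b + 4)*(b + 1)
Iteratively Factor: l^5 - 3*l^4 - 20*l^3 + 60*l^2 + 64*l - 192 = (l + 4)*(l^4 - 7*l^3 + 8*l^2 + 28*l - 48) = (l - 2)*(l + 4)*(l^3 - 5*l^2 - 2*l + 24) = (l - 2)*(l + 2)*(l + 4)*(l^2 - 7*l + 12) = (l - 3)*(l - 2)*(l + 2)*(l + 4)*(l - 4)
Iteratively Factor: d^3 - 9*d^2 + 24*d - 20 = (d - 2)*(d^2 - 7*d + 10) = (d - 2)^2*(d - 5)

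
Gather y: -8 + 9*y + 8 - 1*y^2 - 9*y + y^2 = 0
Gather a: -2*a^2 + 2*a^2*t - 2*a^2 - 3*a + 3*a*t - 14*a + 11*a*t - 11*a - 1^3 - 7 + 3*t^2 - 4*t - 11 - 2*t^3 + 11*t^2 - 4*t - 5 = a^2*(2*t - 4) + a*(14*t - 28) - 2*t^3 + 14*t^2 - 8*t - 24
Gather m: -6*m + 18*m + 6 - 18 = 12*m - 12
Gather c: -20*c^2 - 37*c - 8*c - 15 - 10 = -20*c^2 - 45*c - 25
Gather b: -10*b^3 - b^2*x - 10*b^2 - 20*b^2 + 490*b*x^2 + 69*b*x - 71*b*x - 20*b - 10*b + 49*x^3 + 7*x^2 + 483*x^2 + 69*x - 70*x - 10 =-10*b^3 + b^2*(-x - 30) + b*(490*x^2 - 2*x - 30) + 49*x^3 + 490*x^2 - x - 10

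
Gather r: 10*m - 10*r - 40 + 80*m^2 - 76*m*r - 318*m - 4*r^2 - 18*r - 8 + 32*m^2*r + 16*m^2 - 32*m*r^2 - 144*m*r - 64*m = 96*m^2 - 372*m + r^2*(-32*m - 4) + r*(32*m^2 - 220*m - 28) - 48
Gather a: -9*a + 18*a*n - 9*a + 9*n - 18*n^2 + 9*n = a*(18*n - 18) - 18*n^2 + 18*n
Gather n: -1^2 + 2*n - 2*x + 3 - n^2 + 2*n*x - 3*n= -n^2 + n*(2*x - 1) - 2*x + 2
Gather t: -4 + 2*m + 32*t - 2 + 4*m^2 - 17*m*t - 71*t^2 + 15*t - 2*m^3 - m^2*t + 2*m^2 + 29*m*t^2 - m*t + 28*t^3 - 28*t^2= -2*m^3 + 6*m^2 + 2*m + 28*t^3 + t^2*(29*m - 99) + t*(-m^2 - 18*m + 47) - 6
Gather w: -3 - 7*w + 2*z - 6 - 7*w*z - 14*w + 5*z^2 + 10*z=w*(-7*z - 21) + 5*z^2 + 12*z - 9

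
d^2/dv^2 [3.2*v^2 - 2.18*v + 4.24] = 6.40000000000000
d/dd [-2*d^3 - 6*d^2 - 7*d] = -6*d^2 - 12*d - 7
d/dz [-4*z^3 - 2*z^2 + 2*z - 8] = -12*z^2 - 4*z + 2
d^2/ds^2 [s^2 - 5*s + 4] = 2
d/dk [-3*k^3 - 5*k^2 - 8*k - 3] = -9*k^2 - 10*k - 8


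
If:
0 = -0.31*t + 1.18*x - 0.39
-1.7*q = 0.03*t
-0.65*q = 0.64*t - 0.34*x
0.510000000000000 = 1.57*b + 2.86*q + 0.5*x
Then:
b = 0.21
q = -0.00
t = 0.21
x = 0.39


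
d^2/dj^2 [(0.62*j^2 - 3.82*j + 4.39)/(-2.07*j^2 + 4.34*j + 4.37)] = (3.5527136788005e-15*j^4 + 21.596724*j^3 - 146.515014*j^2 + 443.96532*j - 413.378438)/(8.869743*j^6 - 55.789398*j^5 + 60.794037*j^4 + 153.808732*j^3 - 128.342967*j^2 - 248.641638*j - 83.453453)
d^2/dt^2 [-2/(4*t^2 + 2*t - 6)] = 2*(4*t^2 + 2*t - (4*t + 1)^2 - 6)/(2*t^2 + t - 3)^3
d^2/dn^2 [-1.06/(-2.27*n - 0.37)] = 10.924148/(2.27*n + 0.37)^3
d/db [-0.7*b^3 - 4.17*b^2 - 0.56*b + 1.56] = -2.1*b^2 - 8.34*b - 0.56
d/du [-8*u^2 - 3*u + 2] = -16*u - 3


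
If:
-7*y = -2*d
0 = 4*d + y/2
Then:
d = 0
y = 0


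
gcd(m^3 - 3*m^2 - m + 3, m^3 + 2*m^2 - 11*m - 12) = m^2 - 2*m - 3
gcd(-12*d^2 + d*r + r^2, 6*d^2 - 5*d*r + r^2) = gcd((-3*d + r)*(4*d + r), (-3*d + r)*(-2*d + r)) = -3*d + r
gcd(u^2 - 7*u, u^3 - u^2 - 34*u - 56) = u - 7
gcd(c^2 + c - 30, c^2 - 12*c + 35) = c - 5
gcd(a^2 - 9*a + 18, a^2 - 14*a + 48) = a - 6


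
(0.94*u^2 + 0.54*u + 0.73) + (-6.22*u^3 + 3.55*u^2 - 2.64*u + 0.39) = -6.22*u^3 + 4.49*u^2 - 2.1*u + 1.12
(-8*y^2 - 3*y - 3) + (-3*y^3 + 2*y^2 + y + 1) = -3*y^3 - 6*y^2 - 2*y - 2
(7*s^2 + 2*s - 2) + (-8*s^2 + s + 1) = -s^2 + 3*s - 1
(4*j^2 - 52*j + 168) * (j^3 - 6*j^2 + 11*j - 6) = 4*j^5 - 76*j^4 + 524*j^3 - 1604*j^2 + 2160*j - 1008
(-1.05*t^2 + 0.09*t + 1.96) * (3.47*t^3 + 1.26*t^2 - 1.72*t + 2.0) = -3.6435*t^5 - 1.0107*t^4 + 8.7206*t^3 + 0.2148*t^2 - 3.1912*t + 3.92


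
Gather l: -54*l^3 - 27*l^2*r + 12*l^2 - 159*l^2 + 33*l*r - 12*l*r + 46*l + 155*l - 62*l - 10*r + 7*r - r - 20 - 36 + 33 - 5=-54*l^3 + l^2*(-27*r - 147) + l*(21*r + 139) - 4*r - 28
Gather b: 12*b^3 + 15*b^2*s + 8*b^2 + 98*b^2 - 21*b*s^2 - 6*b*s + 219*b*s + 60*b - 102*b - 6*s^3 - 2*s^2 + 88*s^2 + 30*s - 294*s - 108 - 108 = 12*b^3 + b^2*(15*s + 106) + b*(-21*s^2 + 213*s - 42) - 6*s^3 + 86*s^2 - 264*s - 216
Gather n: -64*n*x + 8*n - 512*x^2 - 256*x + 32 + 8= n*(8 - 64*x) - 512*x^2 - 256*x + 40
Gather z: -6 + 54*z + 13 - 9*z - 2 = 45*z + 5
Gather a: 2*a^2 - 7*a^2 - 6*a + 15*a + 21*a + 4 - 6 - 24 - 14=-5*a^2 + 30*a - 40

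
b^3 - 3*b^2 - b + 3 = (b - 3)*(b - 1)*(b + 1)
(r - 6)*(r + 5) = r^2 - r - 30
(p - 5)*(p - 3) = p^2 - 8*p + 15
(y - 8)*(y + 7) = y^2 - y - 56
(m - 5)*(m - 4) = m^2 - 9*m + 20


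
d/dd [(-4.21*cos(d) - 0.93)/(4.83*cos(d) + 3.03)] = 8.2644*sin(d)/(4.83*cos(d) + 3.03)^2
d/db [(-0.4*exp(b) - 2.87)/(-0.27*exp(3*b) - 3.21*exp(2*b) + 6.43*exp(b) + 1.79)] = (-0.216*exp(3*b) - 3.6087*exp(2*b) - 18.4254*exp(b) + 17.7381)*exp(b)/(0.0729*exp(6*b) + 1.7334*exp(5*b) + 6.8319*exp(4*b) - 42.2472*exp(3*b) + 29.8531*exp(2*b) + 23.0194*exp(b) + 3.2041)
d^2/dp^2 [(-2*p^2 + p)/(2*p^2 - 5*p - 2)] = 4*(-8*p^3 - 12*p^2 + 6*p - 9)/(8*p^6 - 60*p^5 + 126*p^4 - 5*p^3 - 126*p^2 - 60*p - 8)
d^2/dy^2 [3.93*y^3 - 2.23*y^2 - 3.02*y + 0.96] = 23.58*y - 4.46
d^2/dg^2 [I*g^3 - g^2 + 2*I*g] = 6*I*g - 2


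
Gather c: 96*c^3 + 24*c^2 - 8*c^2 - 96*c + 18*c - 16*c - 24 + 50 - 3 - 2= 96*c^3 + 16*c^2 - 94*c + 21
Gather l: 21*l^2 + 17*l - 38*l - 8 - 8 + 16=21*l^2 - 21*l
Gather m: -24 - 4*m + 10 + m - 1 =-3*m - 15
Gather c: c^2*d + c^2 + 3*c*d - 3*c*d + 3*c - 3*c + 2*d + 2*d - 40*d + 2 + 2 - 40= c^2*(d + 1) - 36*d - 36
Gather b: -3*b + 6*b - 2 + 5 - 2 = 3*b + 1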